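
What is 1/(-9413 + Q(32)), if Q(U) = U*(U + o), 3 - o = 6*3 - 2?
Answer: -1/8805 ≈ -0.00011357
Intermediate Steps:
o = -13 (o = 3 - (6*3 - 2) = 3 - (18 - 2) = 3 - 1*16 = 3 - 16 = -13)
Q(U) = U*(-13 + U) (Q(U) = U*(U - 13) = U*(-13 + U))
1/(-9413 + Q(32)) = 1/(-9413 + 32*(-13 + 32)) = 1/(-9413 + 32*19) = 1/(-9413 + 608) = 1/(-8805) = -1/8805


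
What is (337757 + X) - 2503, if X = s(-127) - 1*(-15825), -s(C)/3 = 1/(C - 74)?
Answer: 23522294/67 ≈ 3.5108e+5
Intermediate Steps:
s(C) = -3/(-74 + C) (s(C) = -3/(C - 74) = -3/(-74 + C))
X = 1060276/67 (X = -3/(-74 - 127) - 1*(-15825) = -3/(-201) + 15825 = -3*(-1/201) + 15825 = 1/67 + 15825 = 1060276/67 ≈ 15825.)
(337757 + X) - 2503 = (337757 + 1060276/67) - 2503 = 23689995/67 - 2503 = 23522294/67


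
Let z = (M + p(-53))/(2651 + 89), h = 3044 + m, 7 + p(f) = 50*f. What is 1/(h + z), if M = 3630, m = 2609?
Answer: 2740/15490193 ≈ 0.00017689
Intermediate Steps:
p(f) = -7 + 50*f
h = 5653 (h = 3044 + 2609 = 5653)
z = 973/2740 (z = (3630 + (-7 + 50*(-53)))/(2651 + 89) = (3630 + (-7 - 2650))/2740 = (3630 - 2657)*(1/2740) = 973*(1/2740) = 973/2740 ≈ 0.35511)
1/(h + z) = 1/(5653 + 973/2740) = 1/(15490193/2740) = 2740/15490193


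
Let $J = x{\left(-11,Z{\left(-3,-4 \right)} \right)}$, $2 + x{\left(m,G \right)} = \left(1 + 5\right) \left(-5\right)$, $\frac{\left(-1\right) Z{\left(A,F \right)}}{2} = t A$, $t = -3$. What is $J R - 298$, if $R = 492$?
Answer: $-16042$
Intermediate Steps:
$Z{\left(A,F \right)} = 6 A$ ($Z{\left(A,F \right)} = - 2 \left(- 3 A\right) = 6 A$)
$x{\left(m,G \right)} = -32$ ($x{\left(m,G \right)} = -2 + \left(1 + 5\right) \left(-5\right) = -2 + 6 \left(-5\right) = -2 - 30 = -32$)
$J = -32$
$J R - 298 = \left(-32\right) 492 - 298 = -15744 - 298 = -16042$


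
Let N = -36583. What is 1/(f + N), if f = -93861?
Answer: -1/130444 ≈ -7.6661e-6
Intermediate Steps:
1/(f + N) = 1/(-93861 - 36583) = 1/(-130444) = -1/130444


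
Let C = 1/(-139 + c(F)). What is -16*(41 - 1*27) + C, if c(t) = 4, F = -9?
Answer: -30241/135 ≈ -224.01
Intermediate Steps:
C = -1/135 (C = 1/(-139 + 4) = 1/(-135) = -1/135 ≈ -0.0074074)
-16*(41 - 1*27) + C = -16*(41 - 1*27) - 1/135 = -16*(41 - 27) - 1/135 = -16*14 - 1/135 = -224 - 1/135 = -30241/135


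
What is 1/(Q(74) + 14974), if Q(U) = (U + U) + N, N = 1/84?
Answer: 84/1270249 ≈ 6.6129e-5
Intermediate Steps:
N = 1/84 ≈ 0.011905
Q(U) = 1/84 + 2*U (Q(U) = (U + U) + 1/84 = 2*U + 1/84 = 1/84 + 2*U)
1/(Q(74) + 14974) = 1/((1/84 + 2*74) + 14974) = 1/((1/84 + 148) + 14974) = 1/(12433/84 + 14974) = 1/(1270249/84) = 84/1270249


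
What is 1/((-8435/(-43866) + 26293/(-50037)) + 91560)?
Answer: 731641014/66988807472959 ≈ 1.0922e-5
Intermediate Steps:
1/((-8435/(-43866) + 26293/(-50037)) + 91560) = 1/((-8435*(-1/43866) + 26293*(-1/50037)) + 91560) = 1/((8435/43866 - 26293/50037) + 91560) = 1/(-243768881/731641014 + 91560) = 1/(66988807472959/731641014) = 731641014/66988807472959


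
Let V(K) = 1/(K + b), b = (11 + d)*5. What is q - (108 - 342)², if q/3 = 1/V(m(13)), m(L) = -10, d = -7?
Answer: -54726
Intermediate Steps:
b = 20 (b = (11 - 7)*5 = 4*5 = 20)
V(K) = 1/(20 + K) (V(K) = 1/(K + 20) = 1/(20 + K))
q = 30 (q = 3/(1/(20 - 10)) = 3/(1/10) = 3/(⅒) = 3*10 = 30)
q - (108 - 342)² = 30 - (108 - 342)² = 30 - 1*(-234)² = 30 - 1*54756 = 30 - 54756 = -54726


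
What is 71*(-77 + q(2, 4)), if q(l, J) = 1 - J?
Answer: -5680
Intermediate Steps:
71*(-77 + q(2, 4)) = 71*(-77 + (1 - 1*4)) = 71*(-77 + (1 - 4)) = 71*(-77 - 3) = 71*(-80) = -5680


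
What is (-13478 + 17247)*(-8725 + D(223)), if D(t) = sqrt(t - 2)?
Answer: -32884525 + 3769*sqrt(221) ≈ -3.2828e+7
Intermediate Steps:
D(t) = sqrt(-2 + t)
(-13478 + 17247)*(-8725 + D(223)) = (-13478 + 17247)*(-8725 + sqrt(-2 + 223)) = 3769*(-8725 + sqrt(221)) = -32884525 + 3769*sqrt(221)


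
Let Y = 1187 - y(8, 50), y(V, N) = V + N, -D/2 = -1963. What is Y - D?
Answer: -2797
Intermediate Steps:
D = 3926 (D = -2*(-1963) = 3926)
y(V, N) = N + V
Y = 1129 (Y = 1187 - (50 + 8) = 1187 - 1*58 = 1187 - 58 = 1129)
Y - D = 1129 - 1*3926 = 1129 - 3926 = -2797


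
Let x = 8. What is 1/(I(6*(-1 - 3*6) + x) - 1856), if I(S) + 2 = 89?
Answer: -1/1769 ≈ -0.00056529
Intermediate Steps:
I(S) = 87 (I(S) = -2 + 89 = 87)
1/(I(6*(-1 - 3*6) + x) - 1856) = 1/(87 - 1856) = 1/(-1769) = -1/1769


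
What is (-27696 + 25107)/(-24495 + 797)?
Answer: 2589/23698 ≈ 0.10925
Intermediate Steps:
(-27696 + 25107)/(-24495 + 797) = -2589/(-23698) = -2589*(-1/23698) = 2589/23698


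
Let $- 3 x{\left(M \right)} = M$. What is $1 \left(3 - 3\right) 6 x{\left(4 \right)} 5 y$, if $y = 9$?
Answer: $0$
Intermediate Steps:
$x{\left(M \right)} = - \frac{M}{3}$
$1 \left(3 - 3\right) 6 x{\left(4 \right)} 5 y = 1 \left(3 - 3\right) 6 \left(\left(- \frac{1}{3}\right) 4\right) 5 \cdot 9 = 1 \cdot 0 \cdot 6 \left(- \frac{4}{3}\right) 5 \cdot 9 = 1 \cdot 0 \left(- \frac{4}{3}\right) 5 \cdot 9 = 0 \left(- \frac{4}{3}\right) 5 \cdot 9 = 0 \cdot 5 \cdot 9 = 0 \cdot 9 = 0$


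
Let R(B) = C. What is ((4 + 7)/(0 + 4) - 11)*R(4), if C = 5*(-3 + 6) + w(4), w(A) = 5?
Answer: -165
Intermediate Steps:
C = 20 (C = 5*(-3 + 6) + 5 = 5*3 + 5 = 15 + 5 = 20)
R(B) = 20
((4 + 7)/(0 + 4) - 11)*R(4) = ((4 + 7)/(0 + 4) - 11)*20 = (11/4 - 11)*20 = -33/4*20 = -165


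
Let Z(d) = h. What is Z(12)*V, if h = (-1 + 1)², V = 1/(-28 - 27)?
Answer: 0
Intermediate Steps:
V = -1/55 (V = 1/(-55) = -1/55 ≈ -0.018182)
h = 0 (h = 0² = 0)
Z(d) = 0
Z(12)*V = 0*(-1/55) = 0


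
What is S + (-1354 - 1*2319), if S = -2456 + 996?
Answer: -5133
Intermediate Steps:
S = -1460
S + (-1354 - 1*2319) = -1460 + (-1354 - 1*2319) = -1460 + (-1354 - 2319) = -1460 - 3673 = -5133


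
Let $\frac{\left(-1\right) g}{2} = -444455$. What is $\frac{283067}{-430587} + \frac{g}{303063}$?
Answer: $\frac{98988651983}{43498329327} \approx 2.2757$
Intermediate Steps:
$g = 888910$ ($g = \left(-2\right) \left(-444455\right) = 888910$)
$\frac{283067}{-430587} + \frac{g}{303063} = \frac{283067}{-430587} + \frac{888910}{303063} = 283067 \left(- \frac{1}{430587}\right) + 888910 \cdot \frac{1}{303063} = - \frac{283067}{430587} + \frac{888910}{303063} = \frac{98988651983}{43498329327}$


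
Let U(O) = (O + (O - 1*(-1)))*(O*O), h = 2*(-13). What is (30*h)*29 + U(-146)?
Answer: -6225576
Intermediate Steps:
h = -26
U(O) = O²*(1 + 2*O) (U(O) = (O + (O + 1))*O² = (O + (1 + O))*O² = (1 + 2*O)*O² = O²*(1 + 2*O))
(30*h)*29 + U(-146) = (30*(-26))*29 + (-146)²*(1 + 2*(-146)) = -780*29 + 21316*(1 - 292) = -22620 + 21316*(-291) = -22620 - 6202956 = -6225576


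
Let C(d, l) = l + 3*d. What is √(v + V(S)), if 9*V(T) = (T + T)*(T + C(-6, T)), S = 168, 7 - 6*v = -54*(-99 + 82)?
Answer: √421926/6 ≈ 108.26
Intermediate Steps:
v = -911/6 (v = 7/6 - (-9)*(-99 + 82) = 7/6 - (-9)*(-17) = 7/6 - ⅙*918 = 7/6 - 153 = -911/6 ≈ -151.83)
V(T) = 2*T*(-18 + 2*T)/9 (V(T) = ((T + T)*(T + (T + 3*(-6))))/9 = ((2*T)*(T + (T - 18)))/9 = ((2*T)*(T + (-18 + T)))/9 = ((2*T)*(-18 + 2*T))/9 = (2*T*(-18 + 2*T))/9 = 2*T*(-18 + 2*T)/9)
√(v + V(S)) = √(-911/6 + (4/9)*168*(-9 + 168)) = √(-911/6 + (4/9)*168*159) = √(-911/6 + 11872) = √(70321/6) = √421926/6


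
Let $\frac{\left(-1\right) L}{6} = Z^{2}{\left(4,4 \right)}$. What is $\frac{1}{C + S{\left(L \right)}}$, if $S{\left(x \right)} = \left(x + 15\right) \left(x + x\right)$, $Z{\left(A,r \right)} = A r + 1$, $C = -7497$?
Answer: $\frac{1}{5953995} \approx 1.6795 \cdot 10^{-7}$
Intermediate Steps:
$Z{\left(A,r \right)} = 1 + A r$
$L = -1734$ ($L = - 6 \left(1 + 4 \cdot 4\right)^{2} = - 6 \left(1 + 16\right)^{2} = - 6 \cdot 17^{2} = \left(-6\right) 289 = -1734$)
$S{\left(x \right)} = 2 x \left(15 + x\right)$ ($S{\left(x \right)} = \left(15 + x\right) 2 x = 2 x \left(15 + x\right)$)
$\frac{1}{C + S{\left(L \right)}} = \frac{1}{-7497 + 2 \left(-1734\right) \left(15 - 1734\right)} = \frac{1}{-7497 + 2 \left(-1734\right) \left(-1719\right)} = \frac{1}{-7497 + 5961492} = \frac{1}{5953995}$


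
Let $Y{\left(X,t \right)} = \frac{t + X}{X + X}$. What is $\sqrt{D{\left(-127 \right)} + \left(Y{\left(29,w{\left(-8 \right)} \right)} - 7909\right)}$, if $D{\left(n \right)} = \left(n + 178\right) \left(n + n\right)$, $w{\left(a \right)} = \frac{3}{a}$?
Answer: $\frac{i \sqrt{280725887}}{116} \approx 144.44 i$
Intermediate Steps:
$Y{\left(X,t \right)} = \frac{X + t}{2 X}$
$D{\left(n \right)} = 2 n \left(178 + n\right)$ ($D{\left(n \right)} = \left(178 + n\right) 2 n = 2 n \left(178 + n\right)$)
$\sqrt{D{\left(-127 \right)} + \left(Y{\left(29,w{\left(-8 \right)} \right)} - 7909\right)} = \sqrt{2 \left(-127\right) \left(178 - 127\right) - \left(7909 - \frac{29 + \frac{3}{-8}}{2 \cdot 29}\right)} = \sqrt{2 \left(-127\right) 51 - \left(7909 - \frac{29 + 3 \left(- \frac{1}{8}\right)}{58}\right)} = \sqrt{-12954 - \left(7909 - \frac{29 - \frac{3}{8}}{58}\right)} = \sqrt{-12954 - \left(7909 - \frac{229}{464}\right)} = \sqrt{-12954 + \left(\frac{229}{464} - 7909\right)} = \sqrt{-12954 - \frac{3669547}{464}} = \sqrt{- \frac{9680203}{464}} = \frac{i \sqrt{280725887}}{116}$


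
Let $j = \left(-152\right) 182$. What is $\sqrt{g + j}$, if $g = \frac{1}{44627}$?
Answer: $\frac{i \sqrt{55094768340029}}{44627} \approx 166.32 i$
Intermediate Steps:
$j = -27664$
$g = \frac{1}{44627} \approx 2.2408 \cdot 10^{-5}$
$\sqrt{g + j} = \sqrt{\frac{1}{44627} - 27664} = \sqrt{- \frac{1234561327}{44627}} = \frac{i \sqrt{55094768340029}}{44627}$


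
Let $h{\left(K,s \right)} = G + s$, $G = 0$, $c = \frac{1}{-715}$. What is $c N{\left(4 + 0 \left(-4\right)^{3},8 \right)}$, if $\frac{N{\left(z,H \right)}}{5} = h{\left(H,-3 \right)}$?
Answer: $\frac{3}{143} \approx 0.020979$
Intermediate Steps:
$c = - \frac{1}{715} \approx -0.0013986$
$h{\left(K,s \right)} = s$ ($h{\left(K,s \right)} = 0 + s = s$)
$N{\left(z,H \right)} = -15$ ($N{\left(z,H \right)} = 5 \left(-3\right) = -15$)
$c N{\left(4 + 0 \left(-4\right)^{3},8 \right)} = \left(- \frac{1}{715}\right) \left(-15\right) = \frac{3}{143}$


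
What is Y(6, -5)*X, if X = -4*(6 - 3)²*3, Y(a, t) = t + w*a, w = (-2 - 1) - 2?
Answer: 3780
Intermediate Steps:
w = -5 (w = -3 - 2 = -5)
Y(a, t) = t - 5*a
X = -108 (X = -4*3²*3 = -4*9*3 = -36*3 = -108)
Y(6, -5)*X = (-5 - 5*6)*(-108) = (-5 - 30)*(-108) = -35*(-108) = 3780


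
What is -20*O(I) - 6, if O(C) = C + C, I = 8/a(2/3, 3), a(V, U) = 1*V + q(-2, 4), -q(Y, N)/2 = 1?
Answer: 234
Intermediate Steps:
q(Y, N) = -2 (q(Y, N) = -2*1 = -2)
a(V, U) = -2 + V (a(V, U) = 1*V - 2 = V - 2 = -2 + V)
I = -6 (I = 8/(-2 + 2/3) = 8/(-2 + 2*(⅓)) = 8/(-2 + ⅔) = 8/(-4/3) = 8*(-¾) = -6)
O(C) = 2*C
-20*O(I) - 6 = -40*(-6) - 6 = -20*(-12) - 6 = 240 - 6 = 234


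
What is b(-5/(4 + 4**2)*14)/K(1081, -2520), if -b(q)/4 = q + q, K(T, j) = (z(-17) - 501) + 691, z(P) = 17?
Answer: 28/207 ≈ 0.13527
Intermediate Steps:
K(T, j) = 207 (K(T, j) = (17 - 501) + 691 = -484 + 691 = 207)
b(q) = -8*q (b(q) = -4*(q + q) = -8*q)
b(-5/(4 + 4**2)*14)/K(1081, -2520) = -8*(-5/(4 + 4**2))*14/207 = -8*(-5/(4 + 16))*14*(1/207) = -8*(-5/20)*14*(1/207) = -8*(-5*1/20)*14*(1/207) = -(-2)*14*(1/207) = -8*(-7/2)*(1/207) = 28*(1/207) = 28/207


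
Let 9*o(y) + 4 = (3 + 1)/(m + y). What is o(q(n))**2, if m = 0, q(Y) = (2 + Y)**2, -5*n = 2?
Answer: 169/2304 ≈ 0.073351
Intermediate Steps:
n = -2/5 (n = -1/5*2 = -2/5 ≈ -0.40000)
o(y) = -4/9 + 4/(9*y) (o(y) = -4/9 + ((3 + 1)/(0 + y))/9 = -4/9 + (4/y)/9 = -4/9 + 4/(9*y))
o(q(n))**2 = (4*(1 - (2 - 2/5)**2)/(9*((2 - 2/5)**2)))**2 = (4*(1 - (8/5)**2)/(9*((8/5)**2)))**2 = (4*(1 - 1*64/25)/(9*(64/25)))**2 = ((4/9)*(25/64)*(1 - 64/25))**2 = ((4/9)*(25/64)*(-39/25))**2 = (-13/48)**2 = 169/2304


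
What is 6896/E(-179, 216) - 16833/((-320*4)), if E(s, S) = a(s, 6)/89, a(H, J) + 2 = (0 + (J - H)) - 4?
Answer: 788605427/229120 ≈ 3441.9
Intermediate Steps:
a(H, J) = -6 + J - H (a(H, J) = -2 + ((0 + (J - H)) - 4) = -2 + ((J - H) - 4) = -2 + (-4 + J - H) = -6 + J - H)
E(s, S) = -s/89 (E(s, S) = (-6 + 6 - s)/89 = -s*(1/89) = -s/89)
6896/E(-179, 216) - 16833/((-320*4)) = 6896/((-1/89*(-179))) - 16833/((-320*4)) = 6896/(179/89) - 16833/(-1280) = 6896*(89/179) - 16833*(-1/1280) = 613744/179 + 16833/1280 = 788605427/229120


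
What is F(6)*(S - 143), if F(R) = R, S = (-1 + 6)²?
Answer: -708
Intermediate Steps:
S = 25 (S = 5² = 25)
F(6)*(S - 143) = 6*(25 - 143) = 6*(-118) = -708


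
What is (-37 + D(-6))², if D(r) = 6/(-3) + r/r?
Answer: 1444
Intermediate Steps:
D(r) = -1 (D(r) = 6*(-⅓) + 1 = -2 + 1 = -1)
(-37 + D(-6))² = (-37 - 1)² = (-38)² = 1444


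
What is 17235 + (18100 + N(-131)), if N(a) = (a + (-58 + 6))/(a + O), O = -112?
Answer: 2862196/81 ≈ 35336.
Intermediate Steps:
N(a) = (-52 + a)/(-112 + a) (N(a) = (a + (-58 + 6))/(a - 112) = (a - 52)/(-112 + a) = (-52 + a)/(-112 + a))
17235 + (18100 + N(-131)) = 17235 + (18100 + (-52 - 131)/(-112 - 131)) = 17235 + (18100 - 183/(-243)) = 17235 + (18100 - 1/243*(-183)) = 17235 + (18100 + 61/81) = 17235 + 1466161/81 = 2862196/81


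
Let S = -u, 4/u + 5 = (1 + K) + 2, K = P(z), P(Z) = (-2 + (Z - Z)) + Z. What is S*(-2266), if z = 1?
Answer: -9064/3 ≈ -3021.3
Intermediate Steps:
P(Z) = -2 + Z (P(Z) = (-2 + 0) + Z = -2 + Z)
K = -1 (K = -2 + 1 = -1)
u = -4/3 (u = 4/(-5 + ((1 - 1) + 2)) = 4/(-5 + (0 + 2)) = 4/(-5 + 2) = 4/(-3) = 4*(-⅓) = -4/3 ≈ -1.3333)
S = 4/3 (S = -1*(-4/3) = 4/3 ≈ 1.3333)
S*(-2266) = (4/3)*(-2266) = -9064/3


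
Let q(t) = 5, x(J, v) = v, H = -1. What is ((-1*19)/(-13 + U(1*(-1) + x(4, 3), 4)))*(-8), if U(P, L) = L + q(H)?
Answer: -38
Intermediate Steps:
U(P, L) = 5 + L (U(P, L) = L + 5 = 5 + L)
((-1*19)/(-13 + U(1*(-1) + x(4, 3), 4)))*(-8) = ((-1*19)/(-13 + (5 + 4)))*(-8) = (-19/(-13 + 9))*(-8) = (-19/(-4))*(-8) = -¼*(-19)*(-8) = (19/4)*(-8) = -38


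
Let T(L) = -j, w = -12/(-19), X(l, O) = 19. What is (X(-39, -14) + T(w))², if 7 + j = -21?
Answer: 2209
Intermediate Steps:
j = -28 (j = -7 - 21 = -28)
w = 12/19 (w = -12*(-1/19) = 12/19 ≈ 0.63158)
T(L) = 28 (T(L) = -1*(-28) = 28)
(X(-39, -14) + T(w))² = (19 + 28)² = 47² = 2209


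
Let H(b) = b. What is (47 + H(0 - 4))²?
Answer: 1849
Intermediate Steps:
(47 + H(0 - 4))² = (47 + (0 - 4))² = (47 - 4)² = 43² = 1849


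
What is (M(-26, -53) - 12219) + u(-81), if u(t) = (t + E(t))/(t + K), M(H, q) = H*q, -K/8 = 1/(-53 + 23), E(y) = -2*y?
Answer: -13129666/1211 ≈ -10842.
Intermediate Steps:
K = 4/15 (K = -8/(-53 + 23) = -8/(-30) = -8*(-1/30) = 4/15 ≈ 0.26667)
u(t) = -t/(4/15 + t) (u(t) = (t - 2*t)/(t + 4/15) = (-t)/(4/15 + t) = -t/(4/15 + t))
(M(-26, -53) - 12219) + u(-81) = (-26*(-53) - 12219) - 15*(-81)/(4 + 15*(-81)) = (1378 - 12219) - 15*(-81)/(4 - 1215) = -10841 - 15*(-81)/(-1211) = -10841 - 15*(-81)*(-1/1211) = -10841 - 1215/1211 = -13129666/1211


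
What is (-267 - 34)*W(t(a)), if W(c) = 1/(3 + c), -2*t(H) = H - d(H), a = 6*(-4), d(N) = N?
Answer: -301/3 ≈ -100.33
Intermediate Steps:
a = -24
t(H) = 0 (t(H) = -(H - H)/2 = -½*0 = 0)
(-267 - 34)*W(t(a)) = (-267 - 34)/(3 + 0) = -301/3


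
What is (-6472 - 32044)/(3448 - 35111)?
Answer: 38516/31663 ≈ 1.2164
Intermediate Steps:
(-6472 - 32044)/(3448 - 35111) = -38516/(-31663) = -38516*(-1/31663) = 38516/31663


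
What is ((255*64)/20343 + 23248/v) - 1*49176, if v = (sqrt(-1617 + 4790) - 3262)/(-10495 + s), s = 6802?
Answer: -1648062198905128/72132690851 + 85854864*sqrt(3173)/10637471 ≈ -22393.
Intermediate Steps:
v = 3262/3693 - sqrt(3173)/3693 (v = (sqrt(-1617 + 4790) - 3262)/(-10495 + 6802) = (sqrt(3173) - 3262)/(-3693) = (-3262 + sqrt(3173))*(-1/3693) = 3262/3693 - sqrt(3173)/3693 ≈ 0.86804)
((255*64)/20343 + 23248/v) - 1*49176 = ((255*64)/20343 + 23248/(3262/3693 - sqrt(3173)/3693)) - 1*49176 = (16320*(1/20343) + 23248/(3262/3693 - sqrt(3173)/3693)) - 49176 = (5440/6781 + 23248/(3262/3693 - sqrt(3173)/3693)) - 49176 = -333457016/6781 + 23248/(3262/3693 - sqrt(3173)/3693)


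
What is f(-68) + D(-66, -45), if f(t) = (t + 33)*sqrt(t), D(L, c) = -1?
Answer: -1 - 70*I*sqrt(17) ≈ -1.0 - 288.62*I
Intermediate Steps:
f(t) = sqrt(t)*(33 + t) (f(t) = (33 + t)*sqrt(t) = sqrt(t)*(33 + t))
f(-68) + D(-66, -45) = sqrt(-68)*(33 - 68) - 1 = (2*I*sqrt(17))*(-35) - 1 = -70*I*sqrt(17) - 1 = -1 - 70*I*sqrt(17)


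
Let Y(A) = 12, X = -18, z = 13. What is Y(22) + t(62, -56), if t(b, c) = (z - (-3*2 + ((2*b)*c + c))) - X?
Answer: 7049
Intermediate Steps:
t(b, c) = 37 - c - 2*b*c (t(b, c) = (13 - (-3*2 + ((2*b)*c + c))) - 1*(-18) = (13 - (-6 + (2*b*c + c))) + 18 = (13 - (-6 + (c + 2*b*c))) + 18 = (13 - (-6 + c + 2*b*c)) + 18 = (13 + (6 - c - 2*b*c)) + 18 = (19 - c - 2*b*c) + 18 = 37 - c - 2*b*c)
Y(22) + t(62, -56) = 12 + (37 - 1*(-56) - 2*62*(-56)) = 12 + (37 + 56 + 6944) = 12 + 7037 = 7049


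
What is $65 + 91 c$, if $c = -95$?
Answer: $-8580$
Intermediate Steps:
$65 + 91 c = 65 + 91 \left(-95\right) = 65 - 8645 = -8580$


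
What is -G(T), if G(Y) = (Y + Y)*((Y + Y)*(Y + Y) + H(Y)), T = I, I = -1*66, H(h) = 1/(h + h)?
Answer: 2299967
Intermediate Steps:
H(h) = 1/(2*h)
I = -66
T = -66
G(Y) = 2*Y*(1/(2*Y) + 4*Y²) (G(Y) = (Y + Y)*((Y + Y)*(Y + Y) + 1/(2*Y)) = (2*Y)*((2*Y)*(2*Y) + 1/(2*Y)) = (2*Y)*(4*Y² + 1/(2*Y)) = (2*Y)*(1/(2*Y) + 4*Y²) = 2*Y*(1/(2*Y) + 4*Y²))
-G(T) = -(1 + 8*(-66)³) = -(1 + 8*(-287496)) = -(1 - 2299968) = -1*(-2299967) = 2299967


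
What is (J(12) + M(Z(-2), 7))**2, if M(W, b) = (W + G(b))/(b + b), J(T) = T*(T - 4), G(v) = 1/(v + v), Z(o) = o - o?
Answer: 354079489/38416 ≈ 9217.0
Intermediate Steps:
Z(o) = 0
G(v) = 1/(2*v)
J(T) = T*(-4 + T)
M(W, b) = (W + 1/(2*b))/(2*b) (M(W, b) = (W + 1/(2*b))/(b + b) = (W + 1/(2*b))/((2*b)) = (W + 1/(2*b))*(1/(2*b)) = (W + 1/(2*b))/(2*b))
(J(12) + M(Z(-2), 7))**2 = (12*(-4 + 12) + (1/4)*(1 + 2*0*7)/7**2)**2 = (12*8 + (1/4)*(1/49)*(1 + 0))**2 = (96 + (1/4)*(1/49)*1)**2 = (96 + 1/196)**2 = (18817/196)**2 = 354079489/38416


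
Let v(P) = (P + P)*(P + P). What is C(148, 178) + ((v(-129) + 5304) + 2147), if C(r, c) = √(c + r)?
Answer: 74015 + √326 ≈ 74033.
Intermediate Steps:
v(P) = 4*P² (v(P) = (2*P)*(2*P) = 4*P²)
C(148, 178) + ((v(-129) + 5304) + 2147) = √(178 + 148) + ((4*(-129)² + 5304) + 2147) = √326 + ((4*16641 + 5304) + 2147) = √326 + ((66564 + 5304) + 2147) = √326 + (71868 + 2147) = √326 + 74015 = 74015 + √326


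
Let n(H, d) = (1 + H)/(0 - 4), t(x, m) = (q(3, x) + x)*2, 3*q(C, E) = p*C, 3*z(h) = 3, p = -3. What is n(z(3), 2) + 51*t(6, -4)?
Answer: 611/2 ≈ 305.50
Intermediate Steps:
z(h) = 1 (z(h) = (⅓)*3 = 1)
q(C, E) = -C (q(C, E) = (-3*C)/3 = -C)
t(x, m) = -6 + 2*x (t(x, m) = (-1*3 + x)*2 = (-3 + x)*2 = -6 + 2*x)
n(H, d) = -¼ - H/4 (n(H, d) = (1 + H)/(-4) = (1 + H)*(-¼) = -¼ - H/4)
n(z(3), 2) + 51*t(6, -4) = (-¼ - ¼*1) + 51*(-6 + 2*6) = (-¼ - ¼) + 51*(-6 + 12) = -½ + 51*6 = -½ + 306 = 611/2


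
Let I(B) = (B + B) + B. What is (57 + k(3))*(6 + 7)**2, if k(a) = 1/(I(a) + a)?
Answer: 115765/12 ≈ 9647.1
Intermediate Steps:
I(B) = 3*B (I(B) = 2*B + B = 3*B)
k(a) = 1/(4*a) (k(a) = 1/(3*a + a) = 1/(4*a))
(57 + k(3))*(6 + 7)**2 = (57 + (1/4)/3)*(6 + 7)**2 = (57 + (1/4)*(1/3))*13**2 = (57 + 1/12)*169 = (685/12)*169 = 115765/12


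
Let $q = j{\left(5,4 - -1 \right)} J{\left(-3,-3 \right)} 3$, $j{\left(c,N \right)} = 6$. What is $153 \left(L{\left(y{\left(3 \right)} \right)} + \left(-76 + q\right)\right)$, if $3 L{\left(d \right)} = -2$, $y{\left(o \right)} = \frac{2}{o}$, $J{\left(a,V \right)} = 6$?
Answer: $4794$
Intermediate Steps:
$L{\left(d \right)} = - \frac{2}{3}$ ($L{\left(d \right)} = \frac{1}{3} \left(-2\right) = - \frac{2}{3}$)
$q = 108$ ($q = 6 \cdot 6 \cdot 3 = 36 \cdot 3 = 108$)
$153 \left(L{\left(y{\left(3 \right)} \right)} + \left(-76 + q\right)\right) = 153 \left(- \frac{2}{3} + \left(-76 + 108\right)\right) = 153 \left(- \frac{2}{3} + 32\right) = 153 \cdot \frac{94}{3} = 4794$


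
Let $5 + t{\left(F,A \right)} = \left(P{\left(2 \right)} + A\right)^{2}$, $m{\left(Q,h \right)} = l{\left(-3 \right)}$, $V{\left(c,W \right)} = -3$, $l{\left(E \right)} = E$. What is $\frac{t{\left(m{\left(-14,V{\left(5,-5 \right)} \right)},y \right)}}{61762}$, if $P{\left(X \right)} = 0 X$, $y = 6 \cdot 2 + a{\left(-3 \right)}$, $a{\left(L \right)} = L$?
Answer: $\frac{38}{30881} \approx 0.0012305$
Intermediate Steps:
$m{\left(Q,h \right)} = -3$
$y = 9$ ($y = 6 \cdot 2 - 3 = 12 - 3 = 9$)
$P{\left(X \right)} = 0$
$t{\left(F,A \right)} = -5 + A^{2}$ ($t{\left(F,A \right)} = -5 + \left(0 + A\right)^{2} = -5 + A^{2}$)
$\frac{t{\left(m{\left(-14,V{\left(5,-5 \right)} \right)},y \right)}}{61762} = \frac{-5 + 9^{2}}{61762} = \left(-5 + 81\right) \frac{1}{61762} = 76 \cdot \frac{1}{61762} = \frac{38}{30881}$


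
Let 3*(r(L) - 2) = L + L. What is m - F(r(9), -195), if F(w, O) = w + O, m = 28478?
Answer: 28665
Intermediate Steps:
r(L) = 2 + 2*L/3 (r(L) = 2 + (L + L)/3 = 2 + (2*L)/3 = 2 + 2*L/3)
F(w, O) = O + w
m - F(r(9), -195) = 28478 - (-195 + (2 + (⅔)*9)) = 28478 - (-195 + (2 + 6)) = 28478 - (-195 + 8) = 28478 - 1*(-187) = 28478 + 187 = 28665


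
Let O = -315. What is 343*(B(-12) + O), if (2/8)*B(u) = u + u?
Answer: -140973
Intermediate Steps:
B(u) = 8*u (B(u) = 4*(u + u) = 4*(2*u) = 8*u)
343*(B(-12) + O) = 343*(8*(-12) - 315) = 343*(-96 - 315) = 343*(-411) = -140973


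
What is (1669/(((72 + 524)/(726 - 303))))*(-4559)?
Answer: -3218594733/596 ≈ -5.4003e+6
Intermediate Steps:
(1669/(((72 + 524)/(726 - 303))))*(-4559) = (1669/((596/423)))*(-4559) = (1669/((596*(1/423))))*(-4559) = (1669/(596/423))*(-4559) = (1669*(423/596))*(-4559) = (705987/596)*(-4559) = -3218594733/596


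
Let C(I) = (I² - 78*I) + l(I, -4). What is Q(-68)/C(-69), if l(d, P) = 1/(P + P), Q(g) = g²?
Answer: 36992/81143 ≈ 0.45589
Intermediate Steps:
l(d, P) = 1/(2*P)
C(I) = -⅛ + I² - 78*I (C(I) = (I² - 78*I) + (½)/(-4) = (I² - 78*I) + (½)*(-¼) = (I² - 78*I) - ⅛ = -⅛ + I² - 78*I)
Q(-68)/C(-69) = (-68)²/(-⅛ + (-69)² - 78*(-69)) = 4624/(-⅛ + 4761 + 5382) = 4624/(81143/8) = 4624*(8/81143) = 36992/81143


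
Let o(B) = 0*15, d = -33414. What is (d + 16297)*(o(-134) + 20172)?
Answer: -345284124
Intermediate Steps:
o(B) = 0
(d + 16297)*(o(-134) + 20172) = (-33414 + 16297)*(0 + 20172) = -17117*20172 = -345284124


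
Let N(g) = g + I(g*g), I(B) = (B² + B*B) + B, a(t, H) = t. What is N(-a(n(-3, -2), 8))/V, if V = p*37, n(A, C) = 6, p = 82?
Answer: 1311/1517 ≈ 0.86421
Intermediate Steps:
I(B) = B + 2*B² (I(B) = (B² + B²) + B = 2*B² + B = B + 2*B²)
V = 3034 (V = 82*37 = 3034)
N(g) = g + g²*(1 + 2*g²) (N(g) = g + (g*g)*(1 + 2*(g*g)) = g + g²*(1 + 2*g²))
N(-a(n(-3, -2), 8))/V = ((-1*6)*(1 - 1*6 + 2*(-1*6)³))/3034 = -6*(1 - 6 + 2*(-6)³)*(1/3034) = -6*(1 - 6 + 2*(-216))*(1/3034) = -6*(1 - 6 - 432)*(1/3034) = -6*(-437)*(1/3034) = 2622*(1/3034) = 1311/1517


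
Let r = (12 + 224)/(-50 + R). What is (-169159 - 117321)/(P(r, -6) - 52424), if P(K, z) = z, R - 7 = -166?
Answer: 28648/5243 ≈ 5.4641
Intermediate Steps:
R = -159 (R = 7 - 166 = -159)
r = -236/209 (r = (12 + 224)/(-50 - 159) = 236/(-209) = 236*(-1/209) = -236/209 ≈ -1.1292)
(-169159 - 117321)/(P(r, -6) - 52424) = (-169159 - 117321)/(-6 - 52424) = -286480/(-52430) = -286480*(-1/52430) = 28648/5243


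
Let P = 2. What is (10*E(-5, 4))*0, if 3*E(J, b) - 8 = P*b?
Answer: 0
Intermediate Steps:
E(J, b) = 8/3 + 2*b/3 (E(J, b) = 8/3 + (2*b)/3 = 8/3 + 2*b/3)
(10*E(-5, 4))*0 = (10*(8/3 + (⅔)*4))*0 = (10*(8/3 + 8/3))*0 = (10*(16/3))*0 = (160/3)*0 = 0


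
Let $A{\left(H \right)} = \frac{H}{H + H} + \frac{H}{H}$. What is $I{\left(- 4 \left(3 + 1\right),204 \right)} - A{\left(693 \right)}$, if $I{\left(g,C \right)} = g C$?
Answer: $- \frac{6531}{2} \approx -3265.5$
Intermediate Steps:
$I{\left(g,C \right)} = C g$
$A{\left(H \right)} = \frac{3}{2}$ ($A{\left(H \right)} = \frac{H}{2 H} + 1 = H \frac{1}{2 H} + 1 = \frac{1}{2} + 1 = \frac{3}{2}$)
$I{\left(- 4 \left(3 + 1\right),204 \right)} - A{\left(693 \right)} = 204 \left(- 4 \left(3 + 1\right)\right) - \frac{3}{2} = 204 \left(\left(-4\right) 4\right) - \frac{3}{2} = 204 \left(-16\right) - \frac{3}{2} = -3264 - \frac{3}{2} = - \frac{6531}{2}$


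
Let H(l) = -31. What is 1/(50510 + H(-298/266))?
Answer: 1/50479 ≈ 1.9810e-5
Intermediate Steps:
1/(50510 + H(-298/266)) = 1/(50510 - 31) = 1/50479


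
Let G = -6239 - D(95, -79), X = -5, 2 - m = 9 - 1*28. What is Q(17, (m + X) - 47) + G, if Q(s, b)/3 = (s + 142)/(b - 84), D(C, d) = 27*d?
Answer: -472667/115 ≈ -4110.1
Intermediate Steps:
m = 21 (m = 2 - (9 - 1*28) = 2 - (9 - 28) = 2 - 1*(-19) = 2 + 19 = 21)
Q(s, b) = 3*(142 + s)/(-84 + b) (Q(s, b) = 3*((s + 142)/(b - 84)) = 3*((142 + s)/(-84 + b)) = 3*(142 + s)/(-84 + b))
G = -4106 (G = -6239 - 27*(-79) = -6239 - 1*(-2133) = -6239 + 2133 = -4106)
Q(17, (m + X) - 47) + G = 3*(142 + 17)/(-84 + ((21 - 5) - 47)) - 4106 = 3*159/(-84 + (16 - 47)) - 4106 = 3*159/(-84 - 31) - 4106 = 3*159/(-115) - 4106 = 3*(-1/115)*159 - 4106 = -477/115 - 4106 = -472667/115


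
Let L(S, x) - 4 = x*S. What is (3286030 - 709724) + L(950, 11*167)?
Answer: 4321460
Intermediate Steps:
L(S, x) = 4 + S*x (L(S, x) = 4 + x*S = 4 + S*x)
(3286030 - 709724) + L(950, 11*167) = (3286030 - 709724) + (4 + 950*(11*167)) = 2576306 + (4 + 950*1837) = 2576306 + (4 + 1745150) = 2576306 + 1745154 = 4321460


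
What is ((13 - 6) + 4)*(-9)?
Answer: -99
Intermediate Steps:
((13 - 6) + 4)*(-9) = (7 + 4)*(-9) = 11*(-9) = -99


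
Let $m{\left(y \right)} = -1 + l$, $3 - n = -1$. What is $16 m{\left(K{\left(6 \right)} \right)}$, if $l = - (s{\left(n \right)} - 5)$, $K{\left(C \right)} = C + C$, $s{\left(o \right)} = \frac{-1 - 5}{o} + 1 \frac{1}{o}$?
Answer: $84$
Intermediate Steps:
$n = 4$ ($n = 3 - -1 = 3 + 1 = 4$)
$s{\left(o \right)} = - \frac{5}{o}$ ($s{\left(o \right)} = - \frac{6}{o} + \frac{1}{o} = - \frac{5}{o}$)
$K{\left(C \right)} = 2 C$
$l = \frac{25}{4}$ ($l = - (- \frac{5}{4} - 5) = \left(-1\right) \left(- \frac{25}{4}\right) = \frac{25}{4} \approx 6.25$)
$m{\left(y \right)} = \frac{21}{4}$ ($m{\left(y \right)} = -1 + \frac{25}{4} = \frac{21}{4}$)
$16 m{\left(K{\left(6 \right)} \right)} = 16 \cdot \frac{21}{4} = 84$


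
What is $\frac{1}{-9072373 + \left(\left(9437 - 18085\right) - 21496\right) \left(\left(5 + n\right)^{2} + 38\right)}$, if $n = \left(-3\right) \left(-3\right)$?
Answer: $- \frac{1}{16126069} \approx -6.2011 \cdot 10^{-8}$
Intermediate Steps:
$n = 9$
$\frac{1}{-9072373 + \left(\left(9437 - 18085\right) - 21496\right) \left(\left(5 + n\right)^{2} + 38\right)} = \frac{1}{-9072373 + \left(\left(9437 - 18085\right) - 21496\right) \left(\left(5 + 9\right)^{2} + 38\right)} = \frac{1}{-9072373 + \left(-8648 - 21496\right) \left(14^{2} + 38\right)} = \frac{1}{-9072373 - 30144 \left(196 + 38\right)} = \frac{1}{-9072373 - 7053696} = \frac{1}{-16126069} = - \frac{1}{16126069}$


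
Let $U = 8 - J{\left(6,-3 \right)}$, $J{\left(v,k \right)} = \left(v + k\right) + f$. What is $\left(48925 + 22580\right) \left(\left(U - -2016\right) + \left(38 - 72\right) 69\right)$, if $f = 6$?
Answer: $-23668155$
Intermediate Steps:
$J{\left(v,k \right)} = 6 + k + v$ ($J{\left(v,k \right)} = \left(v + k\right) + 6 = \left(k + v\right) + 6 = 6 + k + v$)
$U = -1$ ($U = 8 - \left(6 - 3 + 6\right) = 8 - 9 = -1$)
$\left(48925 + 22580\right) \left(\left(U - -2016\right) + \left(38 - 72\right) 69\right) = \left(48925 + 22580\right) \left(\left(-1 - -2016\right) + \left(38 - 72\right) 69\right) = 71505 \left(\left(-1 + 2016\right) - 2346\right) = 71505 \left(2015 - 2346\right) = 71505 \left(-331\right) = -23668155$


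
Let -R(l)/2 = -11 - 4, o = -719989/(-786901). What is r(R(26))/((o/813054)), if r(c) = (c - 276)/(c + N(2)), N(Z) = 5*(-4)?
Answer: -78694539695442/3599945 ≈ -2.1860e+7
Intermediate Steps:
o = 719989/786901 (o = -719989*(-1/786901) = 719989/786901 ≈ 0.91497)
N(Z) = -20
R(l) = 30 (R(l) = -2*(-11 - 4) = -2*(-15) = 30)
r(c) = (-276 + c)/(-20 + c) (r(c) = (c - 276)/(c - 20) = (-276 + c)/(-20 + c))
r(R(26))/((o/813054)) = ((-276 + 30)/(-20 + 30))/(((719989/786901)/813054)) = (-246/10)/(((719989/786901)*(1/813054))) = ((1/10)*(-246))/(719989/639793005654) = -123/5*639793005654/719989 = -78694539695442/3599945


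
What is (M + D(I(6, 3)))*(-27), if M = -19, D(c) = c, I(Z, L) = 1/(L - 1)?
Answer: 999/2 ≈ 499.50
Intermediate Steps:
I(Z, L) = 1/(-1 + L)
(M + D(I(6, 3)))*(-27) = (-19 + 1/(-1 + 3))*(-27) = (-19 + 1/2)*(-27) = -37/2*(-27) = 999/2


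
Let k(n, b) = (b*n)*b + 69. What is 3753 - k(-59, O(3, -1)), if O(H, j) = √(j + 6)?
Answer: 3979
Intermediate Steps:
O(H, j) = √(6 + j)
k(n, b) = 69 + n*b² (k(n, b) = n*b² + 69 = 69 + n*b²)
3753 - k(-59, O(3, -1)) = 3753 - (69 - 59*(√(6 - 1))²) = 3753 - (69 - 59*(√5)²) = 3753 - (69 - 59*5) = 3753 - (69 - 295) = 3753 - 1*(-226) = 3753 + 226 = 3979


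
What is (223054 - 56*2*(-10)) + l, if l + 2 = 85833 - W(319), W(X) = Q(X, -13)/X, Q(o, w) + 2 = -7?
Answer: 98891604/319 ≈ 3.1001e+5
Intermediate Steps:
Q(o, w) = -9 (Q(o, w) = -2 - 7 = -9)
W(X) = -9/X
l = 27380098/319 (l = -2 + (85833 - (-9)/319) = -2 + (85833 - 1*(-9/319)) = -2 + (85833 + 9/319) = -2 + 27380736/319 = 27380098/319 ≈ 85831.)
(223054 - 56*2*(-10)) + l = (223054 - 56*2*(-10)) + 27380098/319 = (223054 - 112*(-10)) + 27380098/319 = (223054 + 1120) + 27380098/319 = 224174 + 27380098/319 = 98891604/319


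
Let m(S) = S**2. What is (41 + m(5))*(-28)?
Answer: -1848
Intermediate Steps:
(41 + m(5))*(-28) = (41 + 5**2)*(-28) = (41 + 25)*(-28) = 66*(-28) = -1848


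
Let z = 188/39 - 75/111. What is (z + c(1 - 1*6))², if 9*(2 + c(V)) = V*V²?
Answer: 2584705600/18740241 ≈ 137.92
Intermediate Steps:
z = 5981/1443 (z = 188*(1/39) - 75*1/111 = 188/39 - 25/37 = 5981/1443 ≈ 4.1448)
c(V) = -2 + V³/9 (c(V) = -2 + (V*V²)/9 = -2 + V³/9)
(z + c(1 - 1*6))² = (5981/1443 + (-2 + (1 - 1*6)³/9))² = (5981/1443 + (-2 + (1 - 6)³/9))² = (5981/1443 + (-2 + (⅑)*(-5)³))² = (5981/1443 + (-2 + (⅑)*(-125)))² = (5981/1443 + (-2 - 125/9))² = (5981/1443 - 143/9)² = (-50840/4329)² = 2584705600/18740241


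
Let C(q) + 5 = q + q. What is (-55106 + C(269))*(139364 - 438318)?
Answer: 16314816642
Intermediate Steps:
C(q) = -5 + 2*q (C(q) = -5 + (q + q) = -5 + 2*q)
(-55106 + C(269))*(139364 - 438318) = (-55106 + (-5 + 2*269))*(139364 - 438318) = (-55106 + (-5 + 538))*(-298954) = (-55106 + 533)*(-298954) = -54573*(-298954) = 16314816642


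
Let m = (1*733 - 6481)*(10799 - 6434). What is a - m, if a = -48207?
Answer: 25041813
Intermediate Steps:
m = -25090020 (m = (733 - 6481)*4365 = -5748*4365 = -25090020)
a - m = -48207 - 1*(-25090020) = -48207 + 25090020 = 25041813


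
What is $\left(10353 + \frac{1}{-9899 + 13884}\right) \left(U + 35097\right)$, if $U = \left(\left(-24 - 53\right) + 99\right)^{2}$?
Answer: $\frac{1467954856186}{3985} \approx 3.6837 \cdot 10^{8}$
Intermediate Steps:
$U = 484$ ($U = \left(-77 + 99\right)^{2} = 22^{2} = 484$)
$\left(10353 + \frac{1}{-9899 + 13884}\right) \left(U + 35097\right) = \left(10353 + \frac{1}{-9899 + 13884}\right) \left(484 + 35097\right) = \left(10353 + \frac{1}{3985}\right) 35581 = \frac{41256706}{3985} \cdot 35581 = \frac{1467954856186}{3985}$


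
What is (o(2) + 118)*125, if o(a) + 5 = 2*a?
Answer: 14625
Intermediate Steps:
o(a) = -5 + 2*a
(o(2) + 118)*125 = ((-5 + 2*2) + 118)*125 = ((-5 + 4) + 118)*125 = (-1 + 118)*125 = 117*125 = 14625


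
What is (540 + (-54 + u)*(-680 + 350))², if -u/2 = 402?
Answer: 80474342400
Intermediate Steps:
u = -804 (u = -2*402 = -804)
(540 + (-54 + u)*(-680 + 350))² = (540 + (-54 - 804)*(-680 + 350))² = (540 - 858*(-330))² = (540 + 283140)² = 283680² = 80474342400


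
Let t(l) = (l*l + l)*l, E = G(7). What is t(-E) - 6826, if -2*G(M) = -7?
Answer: -54853/8 ≈ -6856.6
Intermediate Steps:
G(M) = 7/2 (G(M) = -1/2*(-7) = 7/2)
E = 7/2 ≈ 3.5000
t(l) = l*(l + l**2) (t(l) = (l**2 + l)*l = (l + l**2)*l = l*(l + l**2))
t(-E) - 6826 = (-1*7/2)**2*(1 - 1*7/2) - 6826 = (-7/2)**2*(1 - 7/2) - 6826 = (49/4)*(-5/2) - 6826 = -245/8 - 6826 = -54853/8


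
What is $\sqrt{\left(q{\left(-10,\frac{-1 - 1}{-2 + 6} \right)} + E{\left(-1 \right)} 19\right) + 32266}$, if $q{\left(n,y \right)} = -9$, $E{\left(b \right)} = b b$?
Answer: $2 \sqrt{8069} \approx 179.66$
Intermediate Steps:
$E{\left(b \right)} = b^{2}$
$\sqrt{\left(q{\left(-10,\frac{-1 - 1}{-2 + 6} \right)} + E{\left(-1 \right)} 19\right) + 32266} = \sqrt{\left(-9 + \left(-1\right)^{2} \cdot 19\right) + 32266} = \sqrt{\left(-9 + 1 \cdot 19\right) + 32266} = \sqrt{\left(-9 + 19\right) + 32266} = \sqrt{10 + 32266} = \sqrt{32276} = 2 \sqrt{8069}$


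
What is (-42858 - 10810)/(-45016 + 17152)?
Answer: 13417/6966 ≈ 1.9261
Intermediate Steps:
(-42858 - 10810)/(-45016 + 17152) = -53668/(-27864) = -53668*(-1/27864) = 13417/6966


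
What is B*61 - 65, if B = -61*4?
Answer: -14949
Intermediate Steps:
B = -244
B*61 - 65 = -244*61 - 65 = -14884 - 65 = -14949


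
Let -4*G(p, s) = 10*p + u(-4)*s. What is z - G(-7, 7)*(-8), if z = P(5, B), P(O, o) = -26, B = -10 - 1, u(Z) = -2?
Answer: 142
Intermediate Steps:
B = -11
z = -26
G(p, s) = s/2 - 5*p/2 (G(p, s) = -(10*p - 2*s)/4 = -(-2*s + 10*p)/4 = s/2 - 5*p/2)
z - G(-7, 7)*(-8) = -26 - ((1/2)*7 - 5/2*(-7))*(-8) = -26 - (7/2 + 35/2)*(-8) = -26 - 21*(-8) = -26 - 1*(-168) = -26 + 168 = 142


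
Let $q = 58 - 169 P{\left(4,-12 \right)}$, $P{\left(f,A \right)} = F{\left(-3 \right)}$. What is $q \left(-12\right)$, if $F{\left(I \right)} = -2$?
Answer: $-4752$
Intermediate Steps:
$P{\left(f,A \right)} = -2$
$q = 396$ ($q = 58 - -338 = 58 + 338 = 396$)
$q \left(-12\right) = 396 \left(-12\right) = -4752$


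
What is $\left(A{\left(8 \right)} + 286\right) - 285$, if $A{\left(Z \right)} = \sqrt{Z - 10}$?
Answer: $1 + i \sqrt{2} \approx 1.0 + 1.4142 i$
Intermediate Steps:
$A{\left(Z \right)} = \sqrt{-10 + Z}$
$\left(A{\left(8 \right)} + 286\right) - 285 = \left(\sqrt{-10 + 8} + 286\right) - 285 = \left(\sqrt{-2} + 286\right) - 285 = \left(i \sqrt{2} + 286\right) - 285 = \left(286 + i \sqrt{2}\right) - 285 = 1 + i \sqrt{2}$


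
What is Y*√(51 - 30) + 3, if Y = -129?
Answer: 3 - 129*√21 ≈ -588.15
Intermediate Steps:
Y*√(51 - 30) + 3 = -129*√(51 - 30) + 3 = -129*√21 + 3 = 3 - 129*√21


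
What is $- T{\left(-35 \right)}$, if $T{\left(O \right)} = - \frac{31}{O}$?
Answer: $- \frac{31}{35} \approx -0.88571$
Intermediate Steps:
$- T{\left(-35 \right)} = - \frac{-31}{-35} = - \frac{\left(-31\right) \left(-1\right)}{35} = \left(-1\right) \frac{31}{35} = - \frac{31}{35}$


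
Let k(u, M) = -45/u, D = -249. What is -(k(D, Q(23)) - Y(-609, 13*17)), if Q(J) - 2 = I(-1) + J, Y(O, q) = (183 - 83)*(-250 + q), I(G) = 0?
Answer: -240715/83 ≈ -2900.2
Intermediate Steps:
Y(O, q) = -25000 + 100*q (Y(O, q) = 100*(-250 + q) = -25000 + 100*q)
Q(J) = 2 + J (Q(J) = 2 + (0 + J) = 2 + J)
-(k(D, Q(23)) - Y(-609, 13*17)) = -(-45/(-249) - (-25000 + 100*(13*17))) = -(-45*(-1/249) - (-25000 + 100*221)) = -(15/83 - (-25000 + 22100)) = -(15/83 - 1*(-2900)) = -(15/83 + 2900) = -1*240715/83 = -240715/83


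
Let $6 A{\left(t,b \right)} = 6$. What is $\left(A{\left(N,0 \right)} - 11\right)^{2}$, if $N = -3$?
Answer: $100$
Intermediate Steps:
$A{\left(t,b \right)} = 1$ ($A{\left(t,b \right)} = \frac{1}{6} \cdot 6 = 1$)
$\left(A{\left(N,0 \right)} - 11\right)^{2} = \left(1 - 11\right)^{2} = \left(-10\right)^{2} = 100$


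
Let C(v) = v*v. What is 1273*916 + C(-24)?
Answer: 1166644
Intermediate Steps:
C(v) = v**2
1273*916 + C(-24) = 1273*916 + (-24)**2 = 1166068 + 576 = 1166644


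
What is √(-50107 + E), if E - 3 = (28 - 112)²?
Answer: 2*I*√10762 ≈ 207.48*I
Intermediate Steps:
E = 7059 (E = 3 + (28 - 112)² = 3 + (-84)² = 3 + 7056 = 7059)
√(-50107 + E) = √(-50107 + 7059) = √(-43048) = 2*I*√10762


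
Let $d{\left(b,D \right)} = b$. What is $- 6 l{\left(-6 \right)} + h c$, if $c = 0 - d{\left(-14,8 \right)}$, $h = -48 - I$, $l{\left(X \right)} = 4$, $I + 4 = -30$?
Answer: $-220$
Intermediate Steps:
$I = -34$ ($I = -4 - 30 = -34$)
$h = -14$ ($h = -48 - -34 = -48 + 34 = -14$)
$c = 14$ ($c = 0 - -14 = 0 + 14 = 14$)
$- 6 l{\left(-6 \right)} + h c = \left(-6\right) 4 - 196 = -24 - 196 = -220$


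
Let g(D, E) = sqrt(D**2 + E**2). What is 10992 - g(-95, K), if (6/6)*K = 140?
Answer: 10992 - 5*sqrt(1145) ≈ 10823.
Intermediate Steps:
K = 140
10992 - g(-95, K) = 10992 - sqrt((-95)**2 + 140**2) = 10992 - sqrt(9025 + 19600) = 10992 - sqrt(28625) = 10992 - 5*sqrt(1145)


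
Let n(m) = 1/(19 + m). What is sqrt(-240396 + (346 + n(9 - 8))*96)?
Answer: 2*I*sqrt(1294845)/5 ≈ 455.17*I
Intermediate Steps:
sqrt(-240396 + (346 + n(9 - 8))*96) = sqrt(-240396 + (346 + 1/(19 + (9 - 8)))*96) = sqrt(-240396 + (346 + 1/(19 + 1))*96) = sqrt(-240396 + (346 + 1/20)*96) = sqrt(-240396 + (6921/20)*96) = sqrt(-240396 + 166104/5) = sqrt(-1035876/5) = 2*I*sqrt(1294845)/5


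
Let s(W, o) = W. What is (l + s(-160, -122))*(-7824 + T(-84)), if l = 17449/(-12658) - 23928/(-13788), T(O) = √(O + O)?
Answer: 3027699661976/2424007 - 2321855569*I*√42/7272021 ≈ 1.249e+6 - 2069.2*I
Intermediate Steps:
T(O) = √2*√O (T(O) = √(2*O) = √2*√O)
l = 5191151/14544042 (l = 17449*(-1/12658) - 23928*(-1/13788) = -17449/12658 + 1994/1149 = 5191151/14544042 ≈ 0.35693)
(l + s(-160, -122))*(-7824 + T(-84)) = (5191151/14544042 - 160)*(-7824 + √2*√(-84)) = -2321855569*(-7824 + √2*(2*I*√21))/14544042 = -2321855569*(-7824 + 2*I*√42)/14544042 = 3027699661976/2424007 - 2321855569*I*√42/7272021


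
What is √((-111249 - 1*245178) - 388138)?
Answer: I*√744565 ≈ 862.88*I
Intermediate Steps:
√((-111249 - 1*245178) - 388138) = √((-111249 - 245178) - 388138) = √(-356427 - 388138) = √(-744565) = I*√744565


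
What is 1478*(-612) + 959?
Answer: -903577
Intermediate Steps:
1478*(-612) + 959 = -904536 + 959 = -903577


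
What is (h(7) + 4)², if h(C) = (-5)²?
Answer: 841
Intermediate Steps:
h(C) = 25
(h(7) + 4)² = (25 + 4)² = 29² = 841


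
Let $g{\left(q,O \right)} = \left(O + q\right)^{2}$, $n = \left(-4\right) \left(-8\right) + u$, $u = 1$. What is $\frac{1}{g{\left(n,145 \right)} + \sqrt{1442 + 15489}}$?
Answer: $\frac{31684}{1003858925} - \frac{\sqrt{16931}}{1003858925} \approx 3.1433 \cdot 10^{-5}$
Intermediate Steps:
$n = 33$ ($n = \left(-4\right) \left(-8\right) + 1 = 32 + 1 = 33$)
$\frac{1}{g{\left(n,145 \right)} + \sqrt{1442 + 15489}} = \frac{1}{\left(145 + 33\right)^{2} + \sqrt{1442 + 15489}} = \frac{1}{178^{2} + \sqrt{16931}} = \frac{1}{31684 + \sqrt{16931}}$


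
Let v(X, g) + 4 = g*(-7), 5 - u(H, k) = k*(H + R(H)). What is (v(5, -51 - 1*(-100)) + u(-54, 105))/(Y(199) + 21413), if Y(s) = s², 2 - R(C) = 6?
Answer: 958/10169 ≈ 0.094208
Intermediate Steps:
R(C) = -4 (R(C) = 2 - 1*6 = 2 - 6 = -4)
u(H, k) = 5 - k*(-4 + H) (u(H, k) = 5 - k*(H - 4) = 5 - k*(-4 + H))
v(X, g) = -4 - 7*g (v(X, g) = -4 + g*(-7) = -4 - 7*g)
(v(5, -51 - 1*(-100)) + u(-54, 105))/(Y(199) + 21413) = ((-4 - 7*(-51 - 1*(-100))) + (5 + 4*105 - 1*(-54)*105))/(199² + 21413) = ((-4 - 7*(-51 + 100)) + (5 + 420 + 5670))/(39601 + 21413) = ((-4 - 7*49) + 6095)/61014 = ((-4 - 343) + 6095)*(1/61014) = (-347 + 6095)*(1/61014) = 5748*(1/61014) = 958/10169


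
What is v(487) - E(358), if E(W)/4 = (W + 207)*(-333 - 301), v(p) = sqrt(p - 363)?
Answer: 1432840 + 2*sqrt(31) ≈ 1.4329e+6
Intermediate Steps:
v(p) = sqrt(-363 + p)
E(W) = -524952 - 2536*W (E(W) = 4*((W + 207)*(-333 - 301)) = 4*((207 + W)*(-634)) = 4*(-131238 - 634*W) = -524952 - 2536*W)
v(487) - E(358) = sqrt(-363 + 487) - (-524952 - 2536*358) = sqrt(124) - (-524952 - 907888) = 2*sqrt(31) - 1*(-1432840) = 2*sqrt(31) + 1432840 = 1432840 + 2*sqrt(31)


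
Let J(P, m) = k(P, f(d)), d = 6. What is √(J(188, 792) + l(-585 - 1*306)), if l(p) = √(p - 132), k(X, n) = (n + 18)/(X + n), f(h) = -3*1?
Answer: √(111 + 1369*I*√1023)/37 ≈ 4.0041 + 3.994*I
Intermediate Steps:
f(h) = -3
k(X, n) = (18 + n)/(X + n)
J(P, m) = 15/(-3 + P) (J(P, m) = (18 - 3)/(P - 3) = 15/(-3 + P))
l(p) = √(-132 + p)
√(J(188, 792) + l(-585 - 1*306)) = √(15/(-3 + 188) + √(-132 + (-585 - 1*306))) = √(15/185 + √(-132 + (-585 - 306))) = √(15*(1/185) + √(-132 - 891)) = √(3/37 + √(-1023)) = √(3/37 + I*√1023)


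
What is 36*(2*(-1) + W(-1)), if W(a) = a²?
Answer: -36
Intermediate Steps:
36*(2*(-1) + W(-1)) = 36*(2*(-1) + (-1)²) = 36*(-2 + 1) = 36*(-1) = -36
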